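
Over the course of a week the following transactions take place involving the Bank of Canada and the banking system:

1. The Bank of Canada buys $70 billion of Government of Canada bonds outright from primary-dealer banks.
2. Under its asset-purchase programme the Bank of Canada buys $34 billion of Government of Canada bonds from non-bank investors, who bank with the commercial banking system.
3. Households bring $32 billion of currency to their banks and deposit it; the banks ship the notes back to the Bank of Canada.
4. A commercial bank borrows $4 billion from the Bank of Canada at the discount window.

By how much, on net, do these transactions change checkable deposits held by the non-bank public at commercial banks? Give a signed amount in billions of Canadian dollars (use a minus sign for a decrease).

Bank of Canada balance sheet:
  Assets:      Securities +$104B, Loans to banks +$4B
  Liabilities: Bank reserves +$140B, Currency in circulation −$32B
Commercial banking system:
  Assets:      Reserves at CB +$140B, Securities −$70B
  Liabilities: Checkable deposits +$66B, Borrowings from CB +$4B
So the change in checkable deposits held by the non-bank public at commercial banks is +$66 billion.

+$66 billion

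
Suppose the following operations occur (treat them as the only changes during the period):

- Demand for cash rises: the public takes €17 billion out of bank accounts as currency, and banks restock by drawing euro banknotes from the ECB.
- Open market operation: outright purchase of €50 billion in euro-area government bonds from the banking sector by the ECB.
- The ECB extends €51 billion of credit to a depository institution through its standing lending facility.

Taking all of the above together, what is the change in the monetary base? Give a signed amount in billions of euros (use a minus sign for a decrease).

ECB balance sheet:
  Assets:      Securities +€50B, Loans to banks +€51B
  Liabilities: Bank reserves +€84B, Currency in circulation +€17B
Monetary base = currency + reserves: +€17B + (+€84B) = +€101 billion.

+€101 billion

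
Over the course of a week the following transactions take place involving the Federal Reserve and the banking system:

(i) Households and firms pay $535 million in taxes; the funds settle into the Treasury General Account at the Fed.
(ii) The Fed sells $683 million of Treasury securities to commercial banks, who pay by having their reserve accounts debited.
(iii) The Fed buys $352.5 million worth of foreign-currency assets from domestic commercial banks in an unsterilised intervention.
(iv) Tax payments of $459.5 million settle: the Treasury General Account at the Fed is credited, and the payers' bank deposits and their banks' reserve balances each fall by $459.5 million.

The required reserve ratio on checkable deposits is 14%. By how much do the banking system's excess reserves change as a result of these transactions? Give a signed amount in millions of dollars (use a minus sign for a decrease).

-$1185.77 million

Government account inflow $535 million: reserves −$535M, deposits −$535M.
OMO sale (to banks) $683 million: reserves −$683M, deposits 0.
FX purchase $352.5 million: reserves +$352.5M, deposits 0.
Government account inflow $459.5 million: reserves −$459.5M, deposits −$459.5M.
Totals: Δreserves = −$1325M, Δdeposits = −$994.5M.
Δrequired reserves = 14% × −$994.5M = −$139.23M.
Δexcess reserves = Δreserves − Δrequired = −$1325M − (−$139.23M) = -$1185.77 million.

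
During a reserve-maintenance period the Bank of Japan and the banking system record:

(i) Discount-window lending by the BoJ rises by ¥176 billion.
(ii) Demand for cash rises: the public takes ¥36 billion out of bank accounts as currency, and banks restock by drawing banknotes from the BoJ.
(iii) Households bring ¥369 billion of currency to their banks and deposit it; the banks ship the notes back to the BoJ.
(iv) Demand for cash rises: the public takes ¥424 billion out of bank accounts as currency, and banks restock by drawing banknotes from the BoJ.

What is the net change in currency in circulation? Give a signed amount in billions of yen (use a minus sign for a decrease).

+¥91 billion

BoJ balance sheet:
  Assets:      Loans to banks +¥176B
  Liabilities: Bank reserves +¥85B, Currency in circulation +¥91B
Commercial banking system:
  Assets:      Reserves at CB +¥85B
  Liabilities: Checkable deposits −¥91B, Borrowings from CB +¥176B
So the change in currency in circulation is +¥91 billion.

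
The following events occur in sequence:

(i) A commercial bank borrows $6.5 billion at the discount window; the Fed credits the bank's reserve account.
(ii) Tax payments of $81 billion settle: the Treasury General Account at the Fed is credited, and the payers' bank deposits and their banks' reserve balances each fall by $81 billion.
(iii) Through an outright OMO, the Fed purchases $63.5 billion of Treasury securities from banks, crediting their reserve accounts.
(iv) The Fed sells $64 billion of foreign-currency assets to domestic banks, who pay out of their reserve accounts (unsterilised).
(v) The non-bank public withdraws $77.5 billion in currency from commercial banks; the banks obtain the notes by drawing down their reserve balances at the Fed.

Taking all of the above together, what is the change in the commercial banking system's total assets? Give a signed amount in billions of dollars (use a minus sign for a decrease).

-$152 billion

Fed balance sheet:
  Assets:      Securities +$63.5B, Loans to banks +$6.5B, Foreign assets −$64B
  Liabilities: Bank reserves −$152.5B, Currency in circulation +$77.5B, Government deposits +$81B
Commercial banking system:
  Assets:      Reserves at CB −$152.5B, Securities −$63.5B, Foreign assets +$64B
  Liabilities: Checkable deposits −$158.5B, Borrowings from CB +$6.5B
Change in total bank assets = -$152 billion.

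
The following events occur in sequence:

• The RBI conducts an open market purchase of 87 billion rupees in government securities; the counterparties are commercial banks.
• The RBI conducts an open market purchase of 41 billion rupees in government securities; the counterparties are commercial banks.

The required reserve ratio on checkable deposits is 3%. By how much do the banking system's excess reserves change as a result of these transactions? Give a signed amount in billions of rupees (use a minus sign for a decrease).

+128 billion

OMO purchase (from banks) 87 billion rupees: reserves +87B, deposits 0.
OMO purchase (from banks) 41 billion rupees: reserves +41B, deposits 0.
Totals: Δreserves = +128B, Δdeposits = 0.
Δrequired reserves = 3% × 0 = 0.
Δexcess reserves = Δreserves − Δrequired = +128B − (0) = +128 billion.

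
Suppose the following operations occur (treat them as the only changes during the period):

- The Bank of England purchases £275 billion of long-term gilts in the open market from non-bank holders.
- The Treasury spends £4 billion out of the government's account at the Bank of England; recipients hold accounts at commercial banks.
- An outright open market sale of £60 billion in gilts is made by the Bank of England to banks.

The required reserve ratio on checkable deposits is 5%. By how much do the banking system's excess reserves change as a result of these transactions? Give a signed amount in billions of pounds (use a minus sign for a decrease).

+£205.05 billion

Asset purchase (from non-banks) £275 billion: reserves +£275B, deposits +£275B.
Government spending £4 billion: reserves +£4B, deposits +£4B.
OMO sale (to banks) £60 billion: reserves −£60B, deposits 0.
Totals: Δreserves = +£219B, Δdeposits = +£279B.
Δrequired reserves = 5% × +£279B = +£13.95B.
Δexcess reserves = Δreserves − Δrequired = +£219B − (+£13.95B) = +£205.05 billion.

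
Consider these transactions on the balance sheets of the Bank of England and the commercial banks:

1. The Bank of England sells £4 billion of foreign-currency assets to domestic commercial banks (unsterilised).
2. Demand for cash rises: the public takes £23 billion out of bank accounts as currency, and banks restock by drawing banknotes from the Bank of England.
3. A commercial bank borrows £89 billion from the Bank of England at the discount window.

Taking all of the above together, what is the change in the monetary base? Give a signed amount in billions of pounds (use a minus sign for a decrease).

+£85 billion

FX sale £4 billion: Bank of England balance sheet contracts → −£4B.
Currency withdrawal £23 billion: just a shift between currency and reserves — both are base money → 0.
Discount-window loan £89 billion: Bank of England balance sheet expands → +£89B.
Net: −4 + 0 + 89 = +£85 billion.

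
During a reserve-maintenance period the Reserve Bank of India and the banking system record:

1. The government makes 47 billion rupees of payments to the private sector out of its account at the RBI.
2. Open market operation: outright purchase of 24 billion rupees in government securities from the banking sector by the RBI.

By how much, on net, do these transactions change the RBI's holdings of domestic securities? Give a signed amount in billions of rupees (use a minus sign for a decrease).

RBI balance sheet:
  Assets:      Securities +24B
  Liabilities: Bank reserves +71B, Government deposits −47B
Commercial banking system:
  Assets:      Reserves at CB +71B, Securities −24B
  Liabilities: Checkable deposits +47B
So the change in the RBI's holdings of domestic securities is +24 billion.

+24 billion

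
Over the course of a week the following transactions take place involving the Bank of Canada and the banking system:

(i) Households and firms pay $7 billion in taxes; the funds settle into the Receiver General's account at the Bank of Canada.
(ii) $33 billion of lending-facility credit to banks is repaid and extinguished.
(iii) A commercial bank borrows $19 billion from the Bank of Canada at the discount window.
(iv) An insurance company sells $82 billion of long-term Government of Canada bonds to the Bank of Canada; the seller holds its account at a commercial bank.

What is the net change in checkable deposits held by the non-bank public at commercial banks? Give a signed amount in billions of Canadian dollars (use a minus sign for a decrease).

Government account inflow $7 billion: non-bank counterparties' bank balances fall → −$7B.
Discount-window repayment $33 billion: the counterparty is a bank, so public deposits are unchanged → 0.
Discount-window loan $19 billion: the counterparty is a bank, so public deposits are unchanged → 0.
Asset purchase (from non-banks) $82 billion: non-bank counterparties' bank balances rise → +$82B.
Net: −7 + 0 + 0 + 82 = +$75 billion.

+$75 billion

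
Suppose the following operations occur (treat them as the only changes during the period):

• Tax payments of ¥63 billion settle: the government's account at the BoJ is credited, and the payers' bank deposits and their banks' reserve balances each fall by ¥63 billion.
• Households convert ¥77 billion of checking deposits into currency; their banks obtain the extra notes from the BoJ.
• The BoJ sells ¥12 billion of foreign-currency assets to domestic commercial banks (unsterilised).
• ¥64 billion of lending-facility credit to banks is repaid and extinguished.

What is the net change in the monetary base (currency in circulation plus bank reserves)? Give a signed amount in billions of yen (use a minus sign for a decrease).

-¥139 billion

Government account inflow ¥63 billion: reserves shift to a non-base liability → −¥63B.
Currency withdrawal ¥77 billion: just a shift between currency and reserves — both are base money → 0.
FX sale ¥12 billion: BoJ balance sheet contracts → −¥12B.
Discount-window repayment ¥64 billion: BoJ balance sheet contracts → −¥64B.
Net: −63 + 0 − 12 − 64 = -¥139 billion.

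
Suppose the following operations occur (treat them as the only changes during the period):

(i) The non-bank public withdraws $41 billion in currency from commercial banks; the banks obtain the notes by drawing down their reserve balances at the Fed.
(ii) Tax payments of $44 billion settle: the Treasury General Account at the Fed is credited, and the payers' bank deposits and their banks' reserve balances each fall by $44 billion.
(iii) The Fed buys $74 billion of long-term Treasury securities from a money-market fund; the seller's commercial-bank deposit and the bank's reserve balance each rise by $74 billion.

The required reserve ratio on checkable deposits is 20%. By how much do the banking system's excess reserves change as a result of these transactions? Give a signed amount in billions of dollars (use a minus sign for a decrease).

Currency withdrawal $41 billion: reserves −$41B, deposits −$41B.
Government account inflow $44 billion: reserves −$44B, deposits −$44B.
Asset purchase (from non-banks) $74 billion: reserves +$74B, deposits +$74B.
Totals: Δreserves = −$11B, Δdeposits = −$11B.
Δrequired reserves = 20% × −$11B = −$2.2B.
Δexcess reserves = Δreserves − Δrequired = −$11B − (−$2.2B) = -$8.8 billion.

-$8.8 billion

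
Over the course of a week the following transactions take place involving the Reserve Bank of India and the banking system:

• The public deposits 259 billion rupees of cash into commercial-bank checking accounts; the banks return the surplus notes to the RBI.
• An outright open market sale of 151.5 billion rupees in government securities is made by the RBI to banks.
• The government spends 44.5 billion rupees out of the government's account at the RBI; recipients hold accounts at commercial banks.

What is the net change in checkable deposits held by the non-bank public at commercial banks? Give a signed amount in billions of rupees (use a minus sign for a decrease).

+303.5 billion

Currency deposit 259 billion rupees: non-bank counterparties' bank balances rise → +259B.
OMO sale (to banks) 151.5 billion rupees: the counterparty is a bank, so public deposits are unchanged → 0.
Government spending 44.5 billion rupees: non-bank counterparties' bank balances rise → +44.5B.
Net: 259 + 0 + 44.5 = +303.5 billion.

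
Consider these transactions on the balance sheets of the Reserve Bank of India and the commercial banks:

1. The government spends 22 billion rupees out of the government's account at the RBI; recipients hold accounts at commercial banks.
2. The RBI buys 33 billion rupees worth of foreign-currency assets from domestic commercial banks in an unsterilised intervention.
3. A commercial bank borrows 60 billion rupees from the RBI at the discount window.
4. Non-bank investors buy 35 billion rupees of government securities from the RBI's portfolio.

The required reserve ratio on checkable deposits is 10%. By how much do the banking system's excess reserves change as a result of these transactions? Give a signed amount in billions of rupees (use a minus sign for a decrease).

+81.3 billion

Government spending 22 billion rupees: reserves +22B, deposits +22B.
FX purchase 33 billion rupees: reserves +33B, deposits 0.
Discount-window loan 60 billion rupees: reserves +60B, deposits 0.
Asset sale (to non-banks) 35 billion rupees: reserves −35B, deposits −35B.
Totals: Δreserves = +80B, Δdeposits = −13B.
Δrequired reserves = 10% × −13B = −1.3B.
Δexcess reserves = Δreserves − Δrequired = +80B − (−1.3B) = +81.3 billion.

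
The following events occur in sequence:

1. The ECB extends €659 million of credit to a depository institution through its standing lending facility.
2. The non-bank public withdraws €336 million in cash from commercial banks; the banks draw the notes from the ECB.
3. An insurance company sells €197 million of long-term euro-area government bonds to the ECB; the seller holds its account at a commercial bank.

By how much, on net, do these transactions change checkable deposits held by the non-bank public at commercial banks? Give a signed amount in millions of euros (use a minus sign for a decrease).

-€139 million

ECB balance sheet:
  Assets:      Securities +€197M, Loans to banks +€659M
  Liabilities: Bank reserves +€520M, Currency in circulation +€336M
Commercial banking system:
  Assets:      Reserves at CB +€520M
  Liabilities: Checkable deposits −€139M, Borrowings from CB +€659M
So the change in checkable deposits held by the non-bank public at commercial banks is -€139 million.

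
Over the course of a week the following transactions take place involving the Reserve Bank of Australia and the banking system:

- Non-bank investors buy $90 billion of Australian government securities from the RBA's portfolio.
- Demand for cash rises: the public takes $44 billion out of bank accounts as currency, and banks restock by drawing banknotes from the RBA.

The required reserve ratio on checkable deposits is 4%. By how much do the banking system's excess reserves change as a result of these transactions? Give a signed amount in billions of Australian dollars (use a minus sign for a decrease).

-$128.64 billion

Asset sale (to non-banks) $90 billion: reserves −$90B, deposits −$90B.
Currency withdrawal $44 billion: reserves −$44B, deposits −$44B.
Totals: Δreserves = −$134B, Δdeposits = −$134B.
Δrequired reserves = 4% × −$134B = −$5.36B.
Δexcess reserves = Δreserves − Δrequired = −$134B − (−$5.36B) = -$128.64 billion.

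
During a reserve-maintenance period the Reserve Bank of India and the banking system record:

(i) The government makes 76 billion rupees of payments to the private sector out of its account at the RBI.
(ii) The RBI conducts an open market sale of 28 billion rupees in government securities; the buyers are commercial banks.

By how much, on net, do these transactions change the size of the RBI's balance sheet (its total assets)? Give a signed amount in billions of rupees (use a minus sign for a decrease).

-28 billion

Government spending 76 billion rupees: only the composition of liabilities changes → 0.
OMO sale (to banks) 28 billion rupees: an RBI asset is shed → −28B.
Net: 0 − 28 = -28 billion.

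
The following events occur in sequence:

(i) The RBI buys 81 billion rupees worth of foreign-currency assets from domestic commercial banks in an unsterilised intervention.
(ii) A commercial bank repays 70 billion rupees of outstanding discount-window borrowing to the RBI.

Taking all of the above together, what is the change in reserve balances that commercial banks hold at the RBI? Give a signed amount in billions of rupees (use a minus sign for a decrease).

+11 billion

RBI balance sheet:
  Assets:      Loans to banks −70B, Foreign assets +81B
  Liabilities: Bank reserves +11B
Commercial banking system:
  Assets:      Reserves at CB +11B, Foreign assets −81B
  Liabilities: Borrowings from CB −70B
So the change in reserve balances that commercial banks hold at the RBI is +11 billion.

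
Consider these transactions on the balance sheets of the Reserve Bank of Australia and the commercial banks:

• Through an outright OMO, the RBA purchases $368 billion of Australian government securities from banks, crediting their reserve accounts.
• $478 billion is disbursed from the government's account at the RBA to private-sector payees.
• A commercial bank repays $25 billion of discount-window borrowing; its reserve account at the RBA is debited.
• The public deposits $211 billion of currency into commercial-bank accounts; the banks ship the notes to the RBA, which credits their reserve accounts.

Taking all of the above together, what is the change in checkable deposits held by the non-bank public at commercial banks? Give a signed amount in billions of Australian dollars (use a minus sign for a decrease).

+$689 billion

RBA balance sheet:
  Assets:      Securities +$368B, Loans to banks −$25B
  Liabilities: Bank reserves +$1032B, Currency in circulation −$211B, Government deposits −$478B
Commercial banking system:
  Assets:      Reserves at CB +$1032B, Securities −$368B
  Liabilities: Checkable deposits +$689B, Borrowings from CB −$25B
So the change in checkable deposits held by the non-bank public at commercial banks is +$689 billion.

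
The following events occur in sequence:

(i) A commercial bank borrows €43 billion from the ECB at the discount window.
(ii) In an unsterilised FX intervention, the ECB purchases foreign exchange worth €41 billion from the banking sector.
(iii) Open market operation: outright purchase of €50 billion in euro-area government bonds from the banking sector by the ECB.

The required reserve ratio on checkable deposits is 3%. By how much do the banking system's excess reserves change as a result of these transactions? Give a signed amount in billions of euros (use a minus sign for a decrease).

+€134 billion

Discount-window loan €43 billion: reserves +€43B, deposits 0.
FX purchase €41 billion: reserves +€41B, deposits 0.
OMO purchase (from banks) €50 billion: reserves +€50B, deposits 0.
Totals: Δreserves = +€134B, Δdeposits = 0.
Δrequired reserves = 3% × 0 = 0.
Δexcess reserves = Δreserves − Δrequired = +€134B − (0) = +€134 billion.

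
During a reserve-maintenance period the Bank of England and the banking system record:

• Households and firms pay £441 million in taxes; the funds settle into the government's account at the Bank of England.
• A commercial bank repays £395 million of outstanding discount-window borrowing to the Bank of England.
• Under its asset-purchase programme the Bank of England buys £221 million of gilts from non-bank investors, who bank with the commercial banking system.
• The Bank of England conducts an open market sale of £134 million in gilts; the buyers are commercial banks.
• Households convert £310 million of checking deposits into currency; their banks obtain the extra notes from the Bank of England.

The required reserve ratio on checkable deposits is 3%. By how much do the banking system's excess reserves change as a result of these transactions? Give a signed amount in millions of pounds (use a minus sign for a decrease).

-£1043.1 million

Government account inflow £441 million: reserves −£441M, deposits −£441M.
Discount-window repayment £395 million: reserves −£395M, deposits 0.
Asset purchase (from non-banks) £221 million: reserves +£221M, deposits +£221M.
OMO sale (to banks) £134 million: reserves −£134M, deposits 0.
Currency withdrawal £310 million: reserves −£310M, deposits −£310M.
Totals: Δreserves = −£1059M, Δdeposits = −£530M.
Δrequired reserves = 3% × −£530M = −£15.9M.
Δexcess reserves = Δreserves − Δrequired = −£1059M − (−£15.9M) = -£1043.1 million.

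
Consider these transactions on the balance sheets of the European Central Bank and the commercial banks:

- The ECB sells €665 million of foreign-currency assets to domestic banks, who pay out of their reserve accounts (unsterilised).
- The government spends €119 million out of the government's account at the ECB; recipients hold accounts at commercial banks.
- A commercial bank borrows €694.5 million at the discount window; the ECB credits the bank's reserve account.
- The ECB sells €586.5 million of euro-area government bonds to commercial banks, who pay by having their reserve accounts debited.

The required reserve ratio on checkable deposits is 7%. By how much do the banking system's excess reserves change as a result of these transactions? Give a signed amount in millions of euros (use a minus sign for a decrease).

FX sale €665 million: reserves −€665M, deposits 0.
Government spending €119 million: reserves +€119M, deposits +€119M.
Discount-window loan €694.5 million: reserves +€694.5M, deposits 0.
OMO sale (to banks) €586.5 million: reserves −€586.5M, deposits 0.
Totals: Δreserves = −€438M, Δdeposits = +€119M.
Δrequired reserves = 7% × +€119M = +€8.33M.
Δexcess reserves = Δreserves − Δrequired = −€438M − (+€8.33M) = -€446.33 million.

-€446.33 million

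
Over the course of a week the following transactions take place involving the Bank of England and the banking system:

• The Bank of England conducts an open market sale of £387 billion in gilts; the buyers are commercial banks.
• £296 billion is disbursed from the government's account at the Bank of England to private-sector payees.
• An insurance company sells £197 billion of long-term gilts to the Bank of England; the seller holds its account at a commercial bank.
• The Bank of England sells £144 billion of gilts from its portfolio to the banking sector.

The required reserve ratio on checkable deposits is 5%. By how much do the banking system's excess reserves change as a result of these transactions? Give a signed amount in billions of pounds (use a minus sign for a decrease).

OMO sale (to banks) £387 billion: reserves −£387B, deposits 0.
Government spending £296 billion: reserves +£296B, deposits +£296B.
Asset purchase (from non-banks) £197 billion: reserves +£197B, deposits +£197B.
OMO sale (to banks) £144 billion: reserves −£144B, deposits 0.
Totals: Δreserves = −£38B, Δdeposits = +£493B.
Δrequired reserves = 5% × +£493B = +£24.65B.
Δexcess reserves = Δreserves − Δrequired = −£38B − (+£24.65B) = -£62.65 billion.

-£62.65 billion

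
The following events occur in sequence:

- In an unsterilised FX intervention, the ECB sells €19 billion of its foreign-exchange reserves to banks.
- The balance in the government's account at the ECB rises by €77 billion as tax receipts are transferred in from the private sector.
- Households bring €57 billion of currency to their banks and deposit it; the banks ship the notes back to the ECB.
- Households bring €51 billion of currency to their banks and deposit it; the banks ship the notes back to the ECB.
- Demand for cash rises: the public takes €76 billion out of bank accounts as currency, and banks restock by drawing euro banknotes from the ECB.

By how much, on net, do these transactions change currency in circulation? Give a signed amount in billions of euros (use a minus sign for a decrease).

ECB balance sheet:
  Assets:      Foreign assets −€19B
  Liabilities: Bank reserves −€64B, Currency in circulation −€32B, Government deposits +€77B
Commercial banking system:
  Assets:      Reserves at CB −€64B, Foreign assets +€19B
  Liabilities: Checkable deposits −€45B
So the change in currency in circulation is -€32 billion.

-€32 billion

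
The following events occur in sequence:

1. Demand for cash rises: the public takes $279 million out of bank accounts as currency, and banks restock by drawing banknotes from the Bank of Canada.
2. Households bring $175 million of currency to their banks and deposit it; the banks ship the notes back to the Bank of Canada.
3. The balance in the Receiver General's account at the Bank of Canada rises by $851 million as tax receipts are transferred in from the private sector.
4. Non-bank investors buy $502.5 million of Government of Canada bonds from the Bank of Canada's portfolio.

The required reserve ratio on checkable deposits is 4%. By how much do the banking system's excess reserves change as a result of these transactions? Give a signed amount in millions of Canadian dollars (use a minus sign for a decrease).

Currency withdrawal $279 million: reserves −$279M, deposits −$279M.
Currency deposit $175 million: reserves +$175M, deposits +$175M.
Government account inflow $851 million: reserves −$851M, deposits −$851M.
Asset sale (to non-banks) $502.5 million: reserves −$502.5M, deposits −$502.5M.
Totals: Δreserves = −$1457.5M, Δdeposits = −$1457.5M.
Δrequired reserves = 4% × −$1457.5M = −$58.3M.
Δexcess reserves = Δreserves − Δrequired = −$1457.5M − (−$58.3M) = -$1399.2 million.

-$1399.2 million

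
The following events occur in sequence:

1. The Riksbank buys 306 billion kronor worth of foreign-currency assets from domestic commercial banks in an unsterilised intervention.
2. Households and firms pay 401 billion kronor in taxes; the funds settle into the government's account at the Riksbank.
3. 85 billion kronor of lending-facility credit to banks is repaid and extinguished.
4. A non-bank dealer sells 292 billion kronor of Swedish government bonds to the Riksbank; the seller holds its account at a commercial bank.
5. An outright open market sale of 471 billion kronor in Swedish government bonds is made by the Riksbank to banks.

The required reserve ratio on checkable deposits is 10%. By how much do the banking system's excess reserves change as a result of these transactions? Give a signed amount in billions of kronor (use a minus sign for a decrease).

FX purchase 306 billion kronor: reserves +306B, deposits 0.
Government account inflow 401 billion kronor: reserves −401B, deposits −401B.
Discount-window repayment 85 billion kronor: reserves −85B, deposits 0.
Asset purchase (from non-banks) 292 billion kronor: reserves +292B, deposits +292B.
OMO sale (to banks) 471 billion kronor: reserves −471B, deposits 0.
Totals: Δreserves = −359B, Δdeposits = −109B.
Δrequired reserves = 10% × −109B = −10.9B.
Δexcess reserves = Δreserves − Δrequired = −359B − (−10.9B) = -348.1 billion.

-348.1 billion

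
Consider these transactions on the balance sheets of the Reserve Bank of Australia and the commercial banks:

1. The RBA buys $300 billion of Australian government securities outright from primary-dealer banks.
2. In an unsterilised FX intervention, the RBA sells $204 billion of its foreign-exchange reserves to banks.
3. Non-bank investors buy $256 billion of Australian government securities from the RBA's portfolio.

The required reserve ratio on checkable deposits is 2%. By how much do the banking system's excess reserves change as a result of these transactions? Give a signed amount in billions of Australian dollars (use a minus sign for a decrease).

-$154.88 billion

OMO purchase (from banks) $300 billion: reserves +$300B, deposits 0.
FX sale $204 billion: reserves −$204B, deposits 0.
Asset sale (to non-banks) $256 billion: reserves −$256B, deposits −$256B.
Totals: Δreserves = −$160B, Δdeposits = −$256B.
Δrequired reserves = 2% × −$256B = −$5.12B.
Δexcess reserves = Δreserves − Δrequired = −$160B − (−$5.12B) = -$154.88 billion.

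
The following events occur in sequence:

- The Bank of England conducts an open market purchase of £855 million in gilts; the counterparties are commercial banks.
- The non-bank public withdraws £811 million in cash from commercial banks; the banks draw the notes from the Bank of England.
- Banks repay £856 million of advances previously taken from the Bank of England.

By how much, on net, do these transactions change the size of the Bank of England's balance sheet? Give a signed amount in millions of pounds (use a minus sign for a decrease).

Bank of England balance sheet:
  Assets:      Securities +£855M, Loans to banks −£856M
  Liabilities: Bank reserves −£812M, Currency in circulation +£811M
Change in total Bank of England assets = -£1 million.

-£1 million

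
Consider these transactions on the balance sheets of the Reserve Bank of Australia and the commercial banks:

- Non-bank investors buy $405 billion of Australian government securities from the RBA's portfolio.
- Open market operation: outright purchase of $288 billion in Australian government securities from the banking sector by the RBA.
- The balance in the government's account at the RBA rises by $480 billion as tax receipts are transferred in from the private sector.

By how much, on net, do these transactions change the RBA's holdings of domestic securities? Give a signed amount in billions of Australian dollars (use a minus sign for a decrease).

Asset sale (to non-banks) $405 billion: securities removed from the RBA's portfolio → −$405B.
OMO purchase (from banks) $288 billion: securities added to the RBA's portfolio → +$288B.
Government account inflow $480 billion: the RBA's securities portfolio is untouched → 0.
Net: −405 + 288 + 0 = -$117 billion.

-$117 billion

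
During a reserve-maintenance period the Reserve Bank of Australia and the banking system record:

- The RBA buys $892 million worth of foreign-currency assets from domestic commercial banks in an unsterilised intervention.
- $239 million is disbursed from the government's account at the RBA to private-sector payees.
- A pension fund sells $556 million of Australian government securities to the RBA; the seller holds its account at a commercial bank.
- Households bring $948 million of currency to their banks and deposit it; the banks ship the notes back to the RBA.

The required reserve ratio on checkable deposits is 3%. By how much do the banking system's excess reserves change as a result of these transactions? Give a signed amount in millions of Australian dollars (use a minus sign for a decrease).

+$2582.71 million

FX purchase $892 million: reserves +$892M, deposits 0.
Government spending $239 million: reserves +$239M, deposits +$239M.
Asset purchase (from non-banks) $556 million: reserves +$556M, deposits +$556M.
Currency deposit $948 million: reserves +$948M, deposits +$948M.
Totals: Δreserves = +$2635M, Δdeposits = +$1743M.
Δrequired reserves = 3% × +$1743M = +$52.29M.
Δexcess reserves = Δreserves − Δrequired = +$2635M − (+$52.29M) = +$2582.71 million.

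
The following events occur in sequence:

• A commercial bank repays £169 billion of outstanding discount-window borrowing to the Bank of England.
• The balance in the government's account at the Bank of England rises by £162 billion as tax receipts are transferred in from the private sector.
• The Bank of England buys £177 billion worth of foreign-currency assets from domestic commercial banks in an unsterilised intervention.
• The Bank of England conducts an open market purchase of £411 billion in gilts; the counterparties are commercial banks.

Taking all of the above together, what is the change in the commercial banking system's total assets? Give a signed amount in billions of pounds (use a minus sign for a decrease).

Bank of England balance sheet:
  Assets:      Securities +£411B, Loans to banks −£169B, Foreign assets +£177B
  Liabilities: Bank reserves +£257B, Government deposits +£162B
Commercial banking system:
  Assets:      Reserves at CB +£257B, Securities −£411B, Foreign assets −£177B
  Liabilities: Checkable deposits −£162B, Borrowings from CB −£169B
Change in total bank assets = -£331 billion.

-£331 billion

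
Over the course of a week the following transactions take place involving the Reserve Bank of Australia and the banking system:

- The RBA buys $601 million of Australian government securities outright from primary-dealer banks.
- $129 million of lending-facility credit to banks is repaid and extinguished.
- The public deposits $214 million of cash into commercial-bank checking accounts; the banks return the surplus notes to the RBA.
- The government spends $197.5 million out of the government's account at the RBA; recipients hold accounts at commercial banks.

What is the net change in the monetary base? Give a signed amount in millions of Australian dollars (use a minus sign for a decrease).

RBA balance sheet:
  Assets:      Securities +$601M, Loans to banks −$129M
  Liabilities: Bank reserves +$883.5M, Currency in circulation −$214M, Government deposits −$197.5M
Monetary base = currency + reserves: −$214M + (+$883.5M) = +$669.5 million.

+$669.5 million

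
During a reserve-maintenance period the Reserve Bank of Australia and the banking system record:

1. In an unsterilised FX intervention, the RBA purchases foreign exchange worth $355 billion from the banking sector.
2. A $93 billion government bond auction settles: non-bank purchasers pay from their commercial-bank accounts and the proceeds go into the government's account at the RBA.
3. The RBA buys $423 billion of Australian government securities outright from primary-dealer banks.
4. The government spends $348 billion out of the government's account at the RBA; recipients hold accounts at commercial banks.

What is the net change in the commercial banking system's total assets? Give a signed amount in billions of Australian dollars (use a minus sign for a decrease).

RBA balance sheet:
  Assets:      Securities +$423B, Foreign assets +$355B
  Liabilities: Bank reserves +$1033B, Government deposits −$255B
Commercial banking system:
  Assets:      Reserves at CB +$1033B, Securities −$423B, Foreign assets −$355B
  Liabilities: Checkable deposits +$255B
Change in total bank assets = +$255 billion.

+$255 billion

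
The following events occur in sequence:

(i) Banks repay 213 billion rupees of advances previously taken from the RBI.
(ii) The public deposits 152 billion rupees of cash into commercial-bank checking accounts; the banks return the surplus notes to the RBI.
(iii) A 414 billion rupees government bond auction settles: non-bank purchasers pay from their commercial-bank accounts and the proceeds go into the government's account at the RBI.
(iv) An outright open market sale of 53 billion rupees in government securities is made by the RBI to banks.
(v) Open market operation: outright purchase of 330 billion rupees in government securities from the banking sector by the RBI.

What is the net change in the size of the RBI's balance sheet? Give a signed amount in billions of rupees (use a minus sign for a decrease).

RBI balance sheet:
  Assets:      Securities +277B, Loans to banks −213B
  Liabilities: Bank reserves −198B, Currency in circulation −152B, Government deposits +414B
Commercial banking system:
  Assets:      Reserves at CB −198B, Securities −277B
  Liabilities: Checkable deposits −262B, Borrowings from CB −213B
Change in total RBI assets = +64 billion.

+64 billion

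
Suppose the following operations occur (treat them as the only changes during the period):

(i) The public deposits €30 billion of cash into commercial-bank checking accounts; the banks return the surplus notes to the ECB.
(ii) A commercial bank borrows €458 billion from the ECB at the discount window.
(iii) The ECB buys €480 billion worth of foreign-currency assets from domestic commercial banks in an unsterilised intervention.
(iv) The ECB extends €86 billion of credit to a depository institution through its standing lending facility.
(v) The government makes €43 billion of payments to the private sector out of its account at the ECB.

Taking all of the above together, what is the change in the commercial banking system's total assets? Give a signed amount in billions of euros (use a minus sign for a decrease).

Currency deposit €30 billion: bank balance sheets expand → +€30B.
Discount-window loan €458 billion: bank balance sheets expand → +€458B.
FX purchase €480 billion: just an asset swap on bank balance sheets → 0.
Discount-window loan €86 billion: bank balance sheets expand → +€86B.
Government spending €43 billion: bank balance sheets expand → +€43B.
Net: 30 + 458 + 0 + 86 + 43 = +€617 billion.

+€617 billion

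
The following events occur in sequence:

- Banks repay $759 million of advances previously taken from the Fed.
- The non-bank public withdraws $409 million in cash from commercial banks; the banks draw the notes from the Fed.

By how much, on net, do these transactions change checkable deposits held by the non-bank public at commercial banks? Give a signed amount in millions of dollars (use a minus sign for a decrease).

-$409 million

Fed balance sheet:
  Assets:      Loans to banks −$759M
  Liabilities: Bank reserves −$1168M, Currency in circulation +$409M
Commercial banking system:
  Assets:      Reserves at CB −$1168M
  Liabilities: Checkable deposits −$409M, Borrowings from CB −$759M
So the change in checkable deposits held by the non-bank public at commercial banks is -$409 million.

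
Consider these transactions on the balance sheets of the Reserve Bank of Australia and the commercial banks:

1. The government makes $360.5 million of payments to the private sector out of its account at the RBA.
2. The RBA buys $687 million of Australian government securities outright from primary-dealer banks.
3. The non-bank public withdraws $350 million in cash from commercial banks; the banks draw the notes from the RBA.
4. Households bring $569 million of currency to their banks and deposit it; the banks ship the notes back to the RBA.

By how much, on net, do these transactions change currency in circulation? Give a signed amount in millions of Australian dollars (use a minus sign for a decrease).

Government spending $360.5 million: no currency enters or leaves circulation → 0.
OMO purchase (from banks) $687 million: no currency enters or leaves circulation → 0.
Currency withdrawal $350 million: notes leave the central bank → +$350M.
Currency deposit $569 million: notes return to the central bank → −$569M.
Net: 0 + 0 + 350 − 569 = -$219 million.

-$219 million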